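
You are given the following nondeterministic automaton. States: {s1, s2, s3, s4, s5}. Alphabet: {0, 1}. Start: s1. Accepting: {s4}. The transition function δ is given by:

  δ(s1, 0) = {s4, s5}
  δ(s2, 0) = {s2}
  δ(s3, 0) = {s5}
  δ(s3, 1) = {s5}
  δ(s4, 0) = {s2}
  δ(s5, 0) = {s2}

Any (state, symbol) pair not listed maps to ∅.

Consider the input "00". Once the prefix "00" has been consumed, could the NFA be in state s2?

Yes

Start in {s1}.
Read '0': s1→{s4, s5}; now {s4, s5}.
Read '0': s4→{s2}, s5→{s2}; now {s2}.
State s2 is in {s2}.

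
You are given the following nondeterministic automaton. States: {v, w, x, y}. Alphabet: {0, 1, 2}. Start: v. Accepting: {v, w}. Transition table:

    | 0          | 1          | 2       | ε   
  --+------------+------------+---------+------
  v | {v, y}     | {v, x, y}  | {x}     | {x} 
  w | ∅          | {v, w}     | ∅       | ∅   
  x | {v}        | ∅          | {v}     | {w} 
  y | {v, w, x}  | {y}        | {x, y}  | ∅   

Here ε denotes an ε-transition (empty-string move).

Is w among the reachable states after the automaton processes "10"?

Yes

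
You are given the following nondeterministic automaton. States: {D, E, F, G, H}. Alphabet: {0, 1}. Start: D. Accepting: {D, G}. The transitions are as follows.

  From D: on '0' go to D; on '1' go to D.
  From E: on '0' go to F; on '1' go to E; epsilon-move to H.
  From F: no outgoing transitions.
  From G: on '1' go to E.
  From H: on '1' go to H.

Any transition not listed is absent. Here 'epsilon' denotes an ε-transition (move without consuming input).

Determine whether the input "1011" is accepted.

Yes

Start in {D}.
Read '1': D→{D}; now {D}.
Read '0': D→{D}; now {D}.
Read '1': D→{D}; now {D}.
Read '1': D→{D}; now {D}.
The final set {D} contains the accepting state D.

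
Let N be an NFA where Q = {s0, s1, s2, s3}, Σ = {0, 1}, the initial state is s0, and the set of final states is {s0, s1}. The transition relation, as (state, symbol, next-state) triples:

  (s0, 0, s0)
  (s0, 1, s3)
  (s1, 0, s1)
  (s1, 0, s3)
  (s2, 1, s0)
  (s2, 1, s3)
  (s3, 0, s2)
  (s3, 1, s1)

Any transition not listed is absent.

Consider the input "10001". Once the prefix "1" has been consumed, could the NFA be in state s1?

Start in {s0}.
Read '1': s0→{s3}; now {s3}.
State s1 is not in {s3}.

No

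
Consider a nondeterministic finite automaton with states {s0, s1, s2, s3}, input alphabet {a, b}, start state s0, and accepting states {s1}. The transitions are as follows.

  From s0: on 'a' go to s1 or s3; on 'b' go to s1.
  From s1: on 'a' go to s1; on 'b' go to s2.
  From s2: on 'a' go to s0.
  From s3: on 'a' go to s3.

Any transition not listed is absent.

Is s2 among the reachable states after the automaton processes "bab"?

Yes

Start in {s0}.
Read 'b': {s0} → {s1}.
Read 'a': {s1} → {s1}.
Read 'b': {s1} → {s2}.
State s2 is in {s2}.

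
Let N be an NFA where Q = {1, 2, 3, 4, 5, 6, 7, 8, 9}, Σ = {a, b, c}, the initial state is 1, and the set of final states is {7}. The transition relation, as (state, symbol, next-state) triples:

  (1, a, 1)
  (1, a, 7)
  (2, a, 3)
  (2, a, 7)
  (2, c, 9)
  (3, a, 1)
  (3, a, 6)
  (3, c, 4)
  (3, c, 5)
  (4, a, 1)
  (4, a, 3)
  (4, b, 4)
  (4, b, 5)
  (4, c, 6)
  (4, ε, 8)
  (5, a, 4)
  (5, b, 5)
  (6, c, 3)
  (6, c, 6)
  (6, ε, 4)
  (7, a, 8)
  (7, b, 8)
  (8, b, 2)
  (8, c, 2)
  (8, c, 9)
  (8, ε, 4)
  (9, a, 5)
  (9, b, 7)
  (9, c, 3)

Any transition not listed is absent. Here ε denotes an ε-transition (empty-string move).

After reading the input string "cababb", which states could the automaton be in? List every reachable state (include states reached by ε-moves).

Start in {1}.
Read 'c': 1→∅; now ∅.
The set is empty and remains empty for the remaining 5 symbols.

∅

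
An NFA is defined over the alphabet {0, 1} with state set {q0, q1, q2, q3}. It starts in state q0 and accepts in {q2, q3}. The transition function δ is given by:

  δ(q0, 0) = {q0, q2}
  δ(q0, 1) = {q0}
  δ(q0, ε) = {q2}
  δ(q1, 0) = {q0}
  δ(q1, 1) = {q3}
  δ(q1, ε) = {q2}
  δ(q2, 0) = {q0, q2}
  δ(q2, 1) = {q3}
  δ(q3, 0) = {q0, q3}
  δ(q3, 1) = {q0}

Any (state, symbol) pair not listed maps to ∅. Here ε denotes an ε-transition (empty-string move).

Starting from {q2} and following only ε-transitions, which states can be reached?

{q2}

Begin with {q2}.
No ε-moves leave this set, so the closure equals the set itself.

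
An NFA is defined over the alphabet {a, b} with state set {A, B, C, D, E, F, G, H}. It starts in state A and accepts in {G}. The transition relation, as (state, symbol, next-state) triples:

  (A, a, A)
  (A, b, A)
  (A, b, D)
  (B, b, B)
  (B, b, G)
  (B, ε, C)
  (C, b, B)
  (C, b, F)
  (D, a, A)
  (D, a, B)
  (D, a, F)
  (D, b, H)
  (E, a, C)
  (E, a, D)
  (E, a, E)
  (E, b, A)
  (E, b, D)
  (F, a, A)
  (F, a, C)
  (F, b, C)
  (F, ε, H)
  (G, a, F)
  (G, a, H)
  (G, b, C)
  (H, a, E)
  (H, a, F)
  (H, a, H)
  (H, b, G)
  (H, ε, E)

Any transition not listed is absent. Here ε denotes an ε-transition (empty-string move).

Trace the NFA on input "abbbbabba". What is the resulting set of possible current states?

{A, B, C, D, E, F, H}

Start in {A}.
Read 'a': {A} → {A}.
Read 'b': {A} → {A, D}.
Read 'b': {A, D} → {A, D, E, H}.
Read 'b': {A, D, E, H} → {A, D, E, G, H}.
Read 'b': {A, D, E, G, H} → {A, C, D, E, G, H}.
Read 'a': {A, C, D, E, G, H} → {A, B, C, D, E, F, H}.
Read 'b': {A, B, C, D, E, F, H} → {A, B, C, D, E, F, G, H}.
Read 'b': {A, B, C, D, E, F, G, H} → {A, B, C, D, E, F, G, H}.
Read 'a': {A, B, C, D, E, F, G, H} → {A, B, C, D, E, F, H}.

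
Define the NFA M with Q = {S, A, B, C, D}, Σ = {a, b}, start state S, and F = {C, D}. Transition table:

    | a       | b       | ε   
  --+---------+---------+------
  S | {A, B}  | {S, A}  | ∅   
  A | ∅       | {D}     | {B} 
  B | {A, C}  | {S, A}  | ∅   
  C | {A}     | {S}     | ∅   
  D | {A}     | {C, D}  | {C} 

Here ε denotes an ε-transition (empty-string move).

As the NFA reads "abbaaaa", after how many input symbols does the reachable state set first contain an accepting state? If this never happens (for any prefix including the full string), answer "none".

2

Start in {S}.
Read 'a': S→{A, B}; now {A, B}.
Read 'b': A→{D}, B→{S, A}; union {S, A, D}; ε-closure = {S, A, B, C, D}.
None of the earlier sets intersect F, but {S, A, B, C, D} does.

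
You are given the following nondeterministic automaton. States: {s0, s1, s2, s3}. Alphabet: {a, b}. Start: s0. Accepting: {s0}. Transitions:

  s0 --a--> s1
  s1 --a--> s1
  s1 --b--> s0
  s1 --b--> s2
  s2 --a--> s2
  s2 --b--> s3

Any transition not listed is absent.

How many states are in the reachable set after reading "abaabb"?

1

Start in {s0}.
Read 'a': s0→{s1}; now {s1}.
Read 'b': s1→{s0, s2}; now {s0, s2}.
Read 'a': s0→{s1}, s2→{s2}; now {s1, s2}.
Read 'a': s1→{s1}, s2→{s2}; now {s1, s2}.
Read 'b': s1→{s0, s2}, s2→{s3}; now {s0, s2, s3}.
Read 'b': s0→∅, s2→{s3}, s3→∅; now {s3}.
That set has 1 state.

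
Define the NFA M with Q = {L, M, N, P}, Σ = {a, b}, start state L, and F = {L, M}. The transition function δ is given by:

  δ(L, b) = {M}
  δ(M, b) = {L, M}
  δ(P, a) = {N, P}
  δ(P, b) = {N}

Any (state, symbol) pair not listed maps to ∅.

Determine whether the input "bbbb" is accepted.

Start in {L}.
Read 'b': {L} → {M}.
Read 'b': {M} → {L, M}.
Read 'b': {L, M} → {L, M}.
Read 'b': {L, M} → {L, M}.
The final set {L, M} contains the accepting states L, M.

Yes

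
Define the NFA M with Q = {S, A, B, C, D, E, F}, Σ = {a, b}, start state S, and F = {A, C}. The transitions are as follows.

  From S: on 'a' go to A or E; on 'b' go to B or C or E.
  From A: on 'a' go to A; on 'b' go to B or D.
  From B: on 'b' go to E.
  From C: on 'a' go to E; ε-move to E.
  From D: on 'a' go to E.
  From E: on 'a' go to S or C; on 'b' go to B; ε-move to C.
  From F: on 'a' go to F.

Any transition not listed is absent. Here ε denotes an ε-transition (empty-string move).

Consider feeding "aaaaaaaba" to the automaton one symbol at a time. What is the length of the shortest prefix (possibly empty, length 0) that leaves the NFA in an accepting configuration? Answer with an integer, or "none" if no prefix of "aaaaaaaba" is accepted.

Start in {S}.
Read 'a': {S} → {A, C, E}.
None of the earlier sets intersect F, but {A, C, E} does.

1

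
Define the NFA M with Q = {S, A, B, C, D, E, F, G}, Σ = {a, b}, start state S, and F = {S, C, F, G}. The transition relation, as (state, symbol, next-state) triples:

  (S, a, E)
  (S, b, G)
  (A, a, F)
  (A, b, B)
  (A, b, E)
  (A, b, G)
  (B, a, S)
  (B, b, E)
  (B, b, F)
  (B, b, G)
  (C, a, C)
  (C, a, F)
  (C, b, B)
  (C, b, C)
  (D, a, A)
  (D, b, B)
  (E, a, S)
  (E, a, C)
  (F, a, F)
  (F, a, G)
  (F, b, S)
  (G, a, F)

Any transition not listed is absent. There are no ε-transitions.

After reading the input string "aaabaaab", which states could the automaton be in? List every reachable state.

{S, B, C, G}

Start in {S}.
Read 'a': S→{E}; now {E}.
Read 'a': E→{S, C}; now {S, C}.
Read 'a': S→{E}, C→{C, F}; now {C, E, F}.
Read 'b': C→{B, C}, E→∅, F→{S}; now {S, B, C}.
Read 'a': S→{E}, B→{S}, C→{C, F}; now {S, C, E, F}.
Read 'a': S→{E}, C→{C, F}, E→{S, C}, F→{F, G}; now {S, C, E, F, G}.
Read 'a': S→{E}, C→{C, F}, E→{S, C}, F→{F, G}, G→{F}; now {S, C, E, F, G}.
Read 'b': S→{G}, C→{B, C}, E→∅, F→{S}, G→∅; now {S, B, C, G}.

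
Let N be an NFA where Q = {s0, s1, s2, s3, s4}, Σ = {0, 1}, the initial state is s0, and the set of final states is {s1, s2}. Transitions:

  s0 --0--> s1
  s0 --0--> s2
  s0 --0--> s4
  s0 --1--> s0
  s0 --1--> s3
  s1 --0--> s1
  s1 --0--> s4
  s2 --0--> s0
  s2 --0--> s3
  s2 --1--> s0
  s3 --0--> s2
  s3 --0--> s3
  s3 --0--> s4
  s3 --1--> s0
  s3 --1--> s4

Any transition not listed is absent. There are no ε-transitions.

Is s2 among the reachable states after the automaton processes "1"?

Start in {s0}.
Read '1': {s0} → {s0, s3}.
State s2 is not in {s0, s3}.

No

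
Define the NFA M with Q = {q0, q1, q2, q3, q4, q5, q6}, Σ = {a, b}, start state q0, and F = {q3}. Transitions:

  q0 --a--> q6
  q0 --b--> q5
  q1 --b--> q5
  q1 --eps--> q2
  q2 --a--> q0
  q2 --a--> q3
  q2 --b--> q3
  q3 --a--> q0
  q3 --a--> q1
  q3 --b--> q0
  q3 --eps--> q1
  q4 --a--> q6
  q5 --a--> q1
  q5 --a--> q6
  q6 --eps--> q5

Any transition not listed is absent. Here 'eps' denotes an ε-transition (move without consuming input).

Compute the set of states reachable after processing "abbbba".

∅

Start in {q0}.
Read 'a': q0→{q6}; union {q6}; ε-closure = {q5, q6}.
Read 'b': q5→∅, q6→∅; now ∅.
The set is empty and remains empty for the remaining 4 symbols.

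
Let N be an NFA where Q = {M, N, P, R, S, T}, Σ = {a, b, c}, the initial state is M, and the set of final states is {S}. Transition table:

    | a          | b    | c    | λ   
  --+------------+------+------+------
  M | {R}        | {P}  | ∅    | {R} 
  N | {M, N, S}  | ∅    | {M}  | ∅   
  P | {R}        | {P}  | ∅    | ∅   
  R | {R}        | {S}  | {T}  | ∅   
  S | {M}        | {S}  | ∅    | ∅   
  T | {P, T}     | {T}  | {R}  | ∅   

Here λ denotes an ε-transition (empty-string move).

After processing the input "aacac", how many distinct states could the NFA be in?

Start: ε-closure({M}) = {M, R}.
Read 'a': {M, R} → {R}.
Read 'a': {R} → {R}.
Read 'c': {R} → {T}.
Read 'a': {T} → {P, T}.
Read 'c': {P, T} → {R}.
That set has 1 state.

1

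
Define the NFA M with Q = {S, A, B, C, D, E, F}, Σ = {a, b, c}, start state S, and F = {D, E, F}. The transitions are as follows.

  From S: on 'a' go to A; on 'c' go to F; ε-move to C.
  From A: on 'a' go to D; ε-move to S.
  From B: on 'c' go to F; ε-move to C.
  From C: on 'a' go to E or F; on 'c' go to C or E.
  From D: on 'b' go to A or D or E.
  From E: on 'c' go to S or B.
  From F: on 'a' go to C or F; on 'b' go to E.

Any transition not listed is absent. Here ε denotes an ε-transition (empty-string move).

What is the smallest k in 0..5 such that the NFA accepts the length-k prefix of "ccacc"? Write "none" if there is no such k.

1

Start: ε-closure({S}) = {S, C}.
Read 'c': {S, C} → {C, E, F}.
None of the earlier sets intersect F, but {C, E, F} does.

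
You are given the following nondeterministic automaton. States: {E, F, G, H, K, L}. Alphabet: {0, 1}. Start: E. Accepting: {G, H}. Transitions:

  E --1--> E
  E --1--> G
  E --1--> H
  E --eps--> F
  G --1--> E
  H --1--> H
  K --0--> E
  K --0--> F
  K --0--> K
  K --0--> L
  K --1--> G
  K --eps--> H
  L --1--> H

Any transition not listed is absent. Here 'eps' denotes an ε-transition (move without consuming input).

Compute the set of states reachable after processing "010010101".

Start: ε-closure({E}) = {E, F}.
Read '0': {E, F} → ∅.
The set is empty and remains empty for the remaining 8 symbols.

∅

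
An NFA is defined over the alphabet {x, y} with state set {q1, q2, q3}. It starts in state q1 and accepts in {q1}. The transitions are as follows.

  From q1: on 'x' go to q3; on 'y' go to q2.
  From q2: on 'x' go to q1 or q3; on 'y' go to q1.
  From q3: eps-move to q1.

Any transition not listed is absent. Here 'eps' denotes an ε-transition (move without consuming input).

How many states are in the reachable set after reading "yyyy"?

Start in {q1}.
Read 'y': {q1} → {q2}.
Read 'y': {q2} → {q1}.
Read 'y': {q1} → {q2}.
Read 'y': {q2} → {q1}.
That set has 1 state.

1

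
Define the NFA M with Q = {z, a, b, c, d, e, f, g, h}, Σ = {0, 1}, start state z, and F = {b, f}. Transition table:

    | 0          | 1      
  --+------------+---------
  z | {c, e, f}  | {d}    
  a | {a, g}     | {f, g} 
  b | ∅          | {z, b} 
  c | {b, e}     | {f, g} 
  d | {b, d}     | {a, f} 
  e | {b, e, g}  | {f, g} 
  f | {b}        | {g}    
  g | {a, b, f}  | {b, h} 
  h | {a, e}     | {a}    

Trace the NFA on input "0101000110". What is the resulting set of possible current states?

Start in {z}.
Read '0': z→{c, e, f}; now {c, e, f}.
Read '1': c→{f, g}, e→{f, g}, f→{g}; now {f, g}.
Read '0': f→{b}, g→{a, b, f}; now {a, b, f}.
Read '1': a→{f, g}, b→{z, b}, f→{g}; now {z, b, f, g}.
Read '0': z→{c, e, f}, b→∅, f→{b}, g→{a, b, f}; now {a, b, c, e, f}.
Read '0': a→{a, g}, b→∅, c→{b, e}, e→{b, e, g}, f→{b}; now {a, b, e, g}.
Read '0': a→{a, g}, b→∅, e→{b, e, g}, g→{a, b, f}; now {a, b, e, f, g}.
Read '1': a→{f, g}, b→{z, b}, e→{f, g}, f→{g}, g→{b, h}; now {z, b, f, g, h}.
Read '1': z→{d}, b→{z, b}, f→{g}, g→{b, h}, h→{a}; now {z, a, b, d, g, h}.
Read '0': z→{c, e, f}, a→{a, g}, b→∅, d→{b, d}, g→{a, b, f}, h→{a, e}; now {a, b, c, d, e, f, g}.

{a, b, c, d, e, f, g}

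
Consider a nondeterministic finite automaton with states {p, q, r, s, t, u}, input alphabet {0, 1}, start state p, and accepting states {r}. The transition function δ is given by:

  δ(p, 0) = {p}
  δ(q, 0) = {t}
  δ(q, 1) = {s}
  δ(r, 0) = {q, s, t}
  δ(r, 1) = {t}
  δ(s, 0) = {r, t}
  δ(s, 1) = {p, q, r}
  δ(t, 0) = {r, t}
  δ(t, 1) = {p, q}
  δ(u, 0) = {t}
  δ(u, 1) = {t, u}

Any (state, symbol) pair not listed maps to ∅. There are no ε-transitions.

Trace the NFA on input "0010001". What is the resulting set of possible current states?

∅

Start in {p}.
Read '0': {p} → {p}.
Read '0': {p} → {p}.
Read '1': {p} → ∅.
The set is empty and remains empty for the remaining 4 symbols.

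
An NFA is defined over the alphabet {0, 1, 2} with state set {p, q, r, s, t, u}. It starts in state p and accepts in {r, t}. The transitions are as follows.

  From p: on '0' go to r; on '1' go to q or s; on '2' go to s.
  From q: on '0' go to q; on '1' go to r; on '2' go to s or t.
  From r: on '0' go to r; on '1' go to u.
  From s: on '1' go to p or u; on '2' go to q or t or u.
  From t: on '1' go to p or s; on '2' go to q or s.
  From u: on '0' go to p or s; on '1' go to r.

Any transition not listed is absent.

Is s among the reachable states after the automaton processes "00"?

Start in {p}.
Read '0': {p} → {r}.
Read '0': {r} → {r}.
State s is not in {r}.

No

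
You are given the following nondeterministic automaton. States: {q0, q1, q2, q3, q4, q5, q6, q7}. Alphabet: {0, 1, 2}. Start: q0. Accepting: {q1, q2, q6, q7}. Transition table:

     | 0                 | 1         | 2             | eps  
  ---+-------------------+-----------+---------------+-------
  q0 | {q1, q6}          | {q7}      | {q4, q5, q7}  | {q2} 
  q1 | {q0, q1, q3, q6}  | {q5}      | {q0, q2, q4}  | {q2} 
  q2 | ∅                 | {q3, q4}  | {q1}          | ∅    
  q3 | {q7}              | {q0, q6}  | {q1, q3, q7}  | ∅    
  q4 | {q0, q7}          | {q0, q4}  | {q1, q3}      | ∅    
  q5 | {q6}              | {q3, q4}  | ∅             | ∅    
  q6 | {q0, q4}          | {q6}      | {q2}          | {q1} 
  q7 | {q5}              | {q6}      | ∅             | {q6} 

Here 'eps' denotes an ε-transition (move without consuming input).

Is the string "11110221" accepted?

Start: ε-closure({q0}) = {q0, q2}.
Read '1': q0→{q7}, q2→{q3, q4}; union {q3, q4, q7}; ε-closure = {q1, q2, q3, q4, q6, q7}.
Read '1': q1→{q5}, q2→{q3, q4}, q3→{q0, q6}, q4→{q0, q4}, q6→{q6}, q7→{q6}; union {q0, q3, q4, q5, q6}; ε-closure = {q0, q1, q2, q3, q4, q5, q6}.
Read '1': q0→{q7}, q1→{q5}, q2→{q3, q4}, q3→{q0, q6}, q4→{q0, q4}, q5→{q3, q4}, q6→{q6}; union {q0, q3, q4, q5, q6, q7}; ε-closure = {q0, q1, q2, q3, q4, q5, q6, q7}.
Read '1': q0→{q7}, q1→{q5}, q2→{q3, q4}, q3→{q0, q6}, q4→{q0, q4}, q5→{q3, q4}, q6→{q6}, q7→{q6}; union {q0, q3, q4, q5, q6, q7}; ε-closure = {q0, q1, q2, q3, q4, q5, q6, q7}.
Read '0': q0→{q1, q6}, q1→{q0, q1, q3, q6}, q2→∅, q3→{q7}, q4→{q0, q7}, q5→{q6}, q6→{q0, q4}, q7→{q5}; union {q0, q1, q3, q4, q5, q6, q7}; ε-closure = {q0, q1, q2, q3, q4, q5, q6, q7}.
Read '2': q0→{q4, q5, q7}, q1→{q0, q2, q4}, q2→{q1}, q3→{q1, q3, q7}, q4→{q1, q3}, q5→∅, q6→{q2}, q7→∅; union {q0, q1, q2, q3, q4, q5, q7}; ε-closure = {q0, q1, q2, q3, q4, q5, q6, q7}.
Read '2': q0→{q4, q5, q7}, q1→{q0, q2, q4}, q2→{q1}, q3→{q1, q3, q7}, q4→{q1, q3}, q5→∅, q6→{q2}, q7→∅; union {q0, q1, q2, q3, q4, q5, q7}; ε-closure = {q0, q1, q2, q3, q4, q5, q6, q7}.
Read '1': q0→{q7}, q1→{q5}, q2→{q3, q4}, q3→{q0, q6}, q4→{q0, q4}, q5→{q3, q4}, q6→{q6}, q7→{q6}; union {q0, q3, q4, q5, q6, q7}; ε-closure = {q0, q1, q2, q3, q4, q5, q6, q7}.
The final set {q0, q1, q2, q3, q4, q5, q6, q7} contains the accepting states q1, q2, q6, q7.

Yes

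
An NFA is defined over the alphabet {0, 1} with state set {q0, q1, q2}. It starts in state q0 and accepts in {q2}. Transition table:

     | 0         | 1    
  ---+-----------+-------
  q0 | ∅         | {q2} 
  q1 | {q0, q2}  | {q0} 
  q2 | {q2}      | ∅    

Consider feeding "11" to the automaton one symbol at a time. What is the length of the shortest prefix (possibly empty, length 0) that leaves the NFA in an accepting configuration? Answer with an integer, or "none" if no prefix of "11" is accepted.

1

Start in {q0}.
Read '1': q0→{q2}; now {q2}.
None of the earlier sets intersect F, but {q2} does.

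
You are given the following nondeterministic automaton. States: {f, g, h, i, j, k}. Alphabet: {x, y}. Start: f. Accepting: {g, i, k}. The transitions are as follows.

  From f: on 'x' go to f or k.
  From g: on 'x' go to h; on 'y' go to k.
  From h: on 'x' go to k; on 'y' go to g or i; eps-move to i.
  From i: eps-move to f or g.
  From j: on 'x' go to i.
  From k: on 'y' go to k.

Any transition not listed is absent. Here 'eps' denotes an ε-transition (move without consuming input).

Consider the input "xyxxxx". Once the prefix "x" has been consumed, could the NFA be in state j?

Start in {f}.
Read 'x': f→{f, k}; now {f, k}.
State j is not in {f, k}.

No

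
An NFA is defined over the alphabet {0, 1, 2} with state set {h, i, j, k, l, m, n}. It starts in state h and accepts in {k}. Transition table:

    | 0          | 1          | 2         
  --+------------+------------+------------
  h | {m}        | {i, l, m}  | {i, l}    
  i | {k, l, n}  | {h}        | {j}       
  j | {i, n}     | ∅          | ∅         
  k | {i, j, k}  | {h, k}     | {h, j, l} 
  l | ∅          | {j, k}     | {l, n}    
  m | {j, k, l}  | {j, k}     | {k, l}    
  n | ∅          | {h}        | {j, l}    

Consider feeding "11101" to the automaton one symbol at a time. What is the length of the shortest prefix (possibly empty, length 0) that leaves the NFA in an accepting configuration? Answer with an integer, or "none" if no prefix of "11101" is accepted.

2

Start in {h}.
Read '1': {h} → {i, l, m}.
Read '1': {i, l, m} → {h, j, k}.
None of the earlier sets intersect F, but {h, j, k} does.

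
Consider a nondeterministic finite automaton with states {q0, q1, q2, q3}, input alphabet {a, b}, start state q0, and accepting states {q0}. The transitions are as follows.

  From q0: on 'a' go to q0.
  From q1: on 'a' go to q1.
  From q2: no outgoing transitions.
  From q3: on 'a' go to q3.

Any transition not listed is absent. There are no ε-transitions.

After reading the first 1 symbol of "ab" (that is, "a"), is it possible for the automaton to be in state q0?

Start in {q0}.
Read 'a': q0→{q0}; now {q0}.
State q0 is in {q0}.

Yes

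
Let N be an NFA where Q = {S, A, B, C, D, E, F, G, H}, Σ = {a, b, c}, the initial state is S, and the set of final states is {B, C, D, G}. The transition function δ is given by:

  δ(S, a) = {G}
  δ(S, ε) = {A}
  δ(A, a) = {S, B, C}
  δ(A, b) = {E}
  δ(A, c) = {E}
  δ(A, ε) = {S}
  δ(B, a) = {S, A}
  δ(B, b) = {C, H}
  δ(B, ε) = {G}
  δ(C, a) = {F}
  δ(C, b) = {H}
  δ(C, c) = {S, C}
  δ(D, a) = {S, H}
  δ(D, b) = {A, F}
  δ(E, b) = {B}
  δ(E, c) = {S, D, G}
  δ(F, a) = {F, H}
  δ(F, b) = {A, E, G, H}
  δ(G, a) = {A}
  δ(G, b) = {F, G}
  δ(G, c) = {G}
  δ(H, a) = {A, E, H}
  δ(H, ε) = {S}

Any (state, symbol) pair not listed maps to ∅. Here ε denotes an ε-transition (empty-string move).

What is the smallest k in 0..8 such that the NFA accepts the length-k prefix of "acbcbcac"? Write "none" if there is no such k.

1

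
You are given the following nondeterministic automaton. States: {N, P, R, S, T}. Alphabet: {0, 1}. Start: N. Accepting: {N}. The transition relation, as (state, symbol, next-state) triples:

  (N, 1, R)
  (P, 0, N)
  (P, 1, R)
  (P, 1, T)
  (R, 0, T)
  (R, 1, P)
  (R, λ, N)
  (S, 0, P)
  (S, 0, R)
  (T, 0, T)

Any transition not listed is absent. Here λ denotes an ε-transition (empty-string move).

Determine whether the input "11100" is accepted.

Start in {N}.
Read '1': {N} → {N, R}.
Read '1': {N, R} → {N, P, R}.
Read '1': {N, P, R} → {N, P, R, T}.
Read '0': {N, P, R, T} → {N, T}.
Read '0': {N, T} → {T}.
The final set {T} contains no accepting state.

No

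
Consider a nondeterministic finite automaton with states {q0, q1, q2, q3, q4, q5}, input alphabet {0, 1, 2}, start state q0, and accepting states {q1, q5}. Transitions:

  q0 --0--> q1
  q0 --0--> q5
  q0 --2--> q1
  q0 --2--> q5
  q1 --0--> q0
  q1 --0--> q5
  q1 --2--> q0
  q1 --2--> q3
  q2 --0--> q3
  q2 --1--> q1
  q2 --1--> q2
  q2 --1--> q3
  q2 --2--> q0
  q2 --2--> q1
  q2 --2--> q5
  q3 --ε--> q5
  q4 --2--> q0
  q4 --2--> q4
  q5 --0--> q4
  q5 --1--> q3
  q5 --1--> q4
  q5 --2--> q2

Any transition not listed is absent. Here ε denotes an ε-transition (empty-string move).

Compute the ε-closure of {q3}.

{q3, q5}

Begin with {q3}.
ε-move q3 → q5; add q5.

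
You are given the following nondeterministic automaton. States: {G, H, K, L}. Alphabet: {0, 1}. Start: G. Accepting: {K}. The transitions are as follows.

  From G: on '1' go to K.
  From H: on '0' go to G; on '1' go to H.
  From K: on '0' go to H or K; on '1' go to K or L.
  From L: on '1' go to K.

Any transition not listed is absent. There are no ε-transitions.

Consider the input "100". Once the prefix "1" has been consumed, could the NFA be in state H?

Start in {G}.
Read '1': {G} → {K}.
State H is not in {K}.

No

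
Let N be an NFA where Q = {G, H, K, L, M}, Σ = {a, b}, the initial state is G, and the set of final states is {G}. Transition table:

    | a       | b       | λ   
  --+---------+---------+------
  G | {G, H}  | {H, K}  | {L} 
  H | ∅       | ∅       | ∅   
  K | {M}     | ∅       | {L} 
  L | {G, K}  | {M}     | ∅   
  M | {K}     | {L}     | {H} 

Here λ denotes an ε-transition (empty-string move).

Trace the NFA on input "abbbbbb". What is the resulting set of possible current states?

{H, L, M}

Start: ε-closure({G}) = {G, L}.
Read 'a': {G, L} → {G, H, K, L}.
Read 'b': {G, H, K, L} → {H, K, L, M}.
Read 'b': {H, K, L, M} → {H, L, M}.
Read 'b': {H, L, M} → {H, L, M}.
Read 'b': {H, L, M} → {H, L, M}.
Read 'b': {H, L, M} → {H, L, M}.
Read 'b': {H, L, M} → {H, L, M}.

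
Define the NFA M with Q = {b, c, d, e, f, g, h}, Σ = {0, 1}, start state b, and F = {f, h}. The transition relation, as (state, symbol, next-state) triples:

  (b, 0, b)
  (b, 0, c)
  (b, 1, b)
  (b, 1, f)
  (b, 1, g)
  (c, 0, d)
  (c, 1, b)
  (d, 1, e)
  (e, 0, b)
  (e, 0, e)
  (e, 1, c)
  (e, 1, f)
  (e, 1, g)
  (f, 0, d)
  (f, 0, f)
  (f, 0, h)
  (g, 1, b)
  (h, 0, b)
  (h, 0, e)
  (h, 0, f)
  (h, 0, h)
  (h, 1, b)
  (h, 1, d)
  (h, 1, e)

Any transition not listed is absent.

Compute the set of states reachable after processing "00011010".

Start in {b}.
Read '0': b→{b, c}; now {b, c}.
Read '0': b→{b, c}, c→{d}; now {b, c, d}.
Read '0': b→{b, c}, c→{d}, d→∅; now {b, c, d}.
Read '1': b→{b, f, g}, c→{b}, d→{e}; now {b, e, f, g}.
Read '1': b→{b, f, g}, e→{c, f, g}, f→∅, g→{b}; now {b, c, f, g}.
Read '0': b→{b, c}, c→{d}, f→{d, f, h}, g→∅; now {b, c, d, f, h}.
Read '1': b→{b, f, g}, c→{b}, d→{e}, f→∅, h→{b, d, e}; now {b, d, e, f, g}.
Read '0': b→{b, c}, d→∅, e→{b, e}, f→{d, f, h}, g→∅; now {b, c, d, e, f, h}.

{b, c, d, e, f, h}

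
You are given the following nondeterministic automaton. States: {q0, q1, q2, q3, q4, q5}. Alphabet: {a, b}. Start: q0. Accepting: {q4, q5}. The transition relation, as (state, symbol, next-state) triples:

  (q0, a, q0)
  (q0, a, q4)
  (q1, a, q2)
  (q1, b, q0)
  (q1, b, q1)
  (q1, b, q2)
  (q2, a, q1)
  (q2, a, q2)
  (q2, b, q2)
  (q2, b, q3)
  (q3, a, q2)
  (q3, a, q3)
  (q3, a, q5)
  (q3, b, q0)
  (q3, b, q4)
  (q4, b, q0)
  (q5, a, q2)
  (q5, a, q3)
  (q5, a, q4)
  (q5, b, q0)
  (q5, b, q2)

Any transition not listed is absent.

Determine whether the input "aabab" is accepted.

No

Start in {q0}.
Read 'a': q0→{q0, q4}; now {q0, q4}.
Read 'a': q0→{q0, q4}, q4→∅; now {q0, q4}.
Read 'b': q0→∅, q4→{q0}; now {q0}.
Read 'a': q0→{q0, q4}; now {q0, q4}.
Read 'b': q0→∅, q4→{q0}; now {q0}.
The final set {q0} contains no accepting state.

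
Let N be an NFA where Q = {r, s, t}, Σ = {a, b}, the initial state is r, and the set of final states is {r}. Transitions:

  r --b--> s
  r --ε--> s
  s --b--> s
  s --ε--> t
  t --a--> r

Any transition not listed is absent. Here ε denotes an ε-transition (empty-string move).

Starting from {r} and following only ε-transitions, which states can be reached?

{r, s, t}

Begin with {r}.
ε-move r → s; add s.
ε-move s → t; add t.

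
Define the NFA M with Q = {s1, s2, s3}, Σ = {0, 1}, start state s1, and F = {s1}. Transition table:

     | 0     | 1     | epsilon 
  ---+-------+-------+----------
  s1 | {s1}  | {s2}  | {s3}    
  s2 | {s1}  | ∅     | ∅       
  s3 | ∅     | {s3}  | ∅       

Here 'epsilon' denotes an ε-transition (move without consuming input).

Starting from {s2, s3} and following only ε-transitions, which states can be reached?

Begin with {s2, s3}.
No ε-moves leave this set, so the closure equals the set itself.

{s2, s3}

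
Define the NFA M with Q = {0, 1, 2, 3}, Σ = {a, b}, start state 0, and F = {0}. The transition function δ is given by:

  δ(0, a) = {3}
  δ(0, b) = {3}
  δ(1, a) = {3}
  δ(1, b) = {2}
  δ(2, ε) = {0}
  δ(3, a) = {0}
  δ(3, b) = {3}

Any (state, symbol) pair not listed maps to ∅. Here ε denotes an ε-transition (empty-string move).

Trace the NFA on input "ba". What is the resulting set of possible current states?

{0}

Start in {0}.
Read 'b': 0→{3}; now {3}.
Read 'a': 3→{0}; now {0}.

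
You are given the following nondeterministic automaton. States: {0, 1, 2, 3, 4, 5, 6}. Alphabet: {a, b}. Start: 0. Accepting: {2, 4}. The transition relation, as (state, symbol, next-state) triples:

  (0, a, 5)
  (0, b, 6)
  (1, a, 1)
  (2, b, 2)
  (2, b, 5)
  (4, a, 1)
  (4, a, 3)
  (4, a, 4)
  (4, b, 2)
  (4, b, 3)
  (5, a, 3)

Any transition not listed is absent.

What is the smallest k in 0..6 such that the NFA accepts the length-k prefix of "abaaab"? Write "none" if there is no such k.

none

Start in {0}.
Read 'a': 0→{5}; now {5}.
Read 'b': 5→∅; now ∅.
The set is empty and remains empty for the remaining 4 symbols.
No reachable set along the way intersects F.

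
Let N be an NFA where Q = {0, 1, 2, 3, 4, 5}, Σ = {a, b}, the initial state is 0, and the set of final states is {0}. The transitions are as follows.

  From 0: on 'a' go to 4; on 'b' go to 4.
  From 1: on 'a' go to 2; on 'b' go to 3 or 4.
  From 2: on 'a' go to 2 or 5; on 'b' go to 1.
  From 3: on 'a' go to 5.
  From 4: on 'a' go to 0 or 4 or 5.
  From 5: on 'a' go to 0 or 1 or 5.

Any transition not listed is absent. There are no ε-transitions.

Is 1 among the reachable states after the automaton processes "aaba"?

No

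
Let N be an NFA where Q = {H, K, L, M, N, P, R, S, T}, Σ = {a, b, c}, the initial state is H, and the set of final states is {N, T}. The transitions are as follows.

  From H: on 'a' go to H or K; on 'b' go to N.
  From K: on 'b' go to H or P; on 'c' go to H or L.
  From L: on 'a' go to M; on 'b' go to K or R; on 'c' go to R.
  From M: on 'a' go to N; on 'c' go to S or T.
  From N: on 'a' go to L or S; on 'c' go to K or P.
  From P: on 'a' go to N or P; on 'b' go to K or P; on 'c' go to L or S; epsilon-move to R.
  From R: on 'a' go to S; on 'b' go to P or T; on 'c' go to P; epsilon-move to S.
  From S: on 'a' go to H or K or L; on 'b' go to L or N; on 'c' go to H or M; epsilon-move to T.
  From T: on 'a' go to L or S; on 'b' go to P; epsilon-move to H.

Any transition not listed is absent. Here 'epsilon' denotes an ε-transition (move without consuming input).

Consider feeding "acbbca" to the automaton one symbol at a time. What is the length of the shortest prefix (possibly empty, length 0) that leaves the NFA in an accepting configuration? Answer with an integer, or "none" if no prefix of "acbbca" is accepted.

Start in {H}.
Read 'a': {H} → {H, K}.
Read 'c': {H, K} → {H, L}.
Read 'b': {H, L} → {H, K, N, R, S, T}.
None of the earlier sets intersect F, but {H, K, N, R, S, T} does.

3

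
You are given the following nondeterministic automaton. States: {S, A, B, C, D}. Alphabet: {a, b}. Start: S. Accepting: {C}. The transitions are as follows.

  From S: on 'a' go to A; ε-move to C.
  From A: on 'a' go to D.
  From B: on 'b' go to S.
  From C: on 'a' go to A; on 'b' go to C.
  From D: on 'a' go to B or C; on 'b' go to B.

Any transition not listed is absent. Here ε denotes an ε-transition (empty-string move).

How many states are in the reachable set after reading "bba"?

1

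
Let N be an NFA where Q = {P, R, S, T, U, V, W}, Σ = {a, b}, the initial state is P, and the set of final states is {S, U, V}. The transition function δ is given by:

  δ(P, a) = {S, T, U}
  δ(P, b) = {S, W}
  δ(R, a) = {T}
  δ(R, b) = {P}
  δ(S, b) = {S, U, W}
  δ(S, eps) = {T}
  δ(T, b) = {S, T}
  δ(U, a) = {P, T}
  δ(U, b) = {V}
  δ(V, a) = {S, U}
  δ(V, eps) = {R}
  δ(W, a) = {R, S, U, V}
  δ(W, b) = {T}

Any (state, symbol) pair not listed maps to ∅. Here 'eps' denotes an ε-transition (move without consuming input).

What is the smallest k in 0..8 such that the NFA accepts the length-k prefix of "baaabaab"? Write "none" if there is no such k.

1

Start in {P}.
Read 'b': P→{S, W}; union {S, W}; ε-closure = {S, T, W}.
None of the earlier sets intersect F, but {S, T, W} does.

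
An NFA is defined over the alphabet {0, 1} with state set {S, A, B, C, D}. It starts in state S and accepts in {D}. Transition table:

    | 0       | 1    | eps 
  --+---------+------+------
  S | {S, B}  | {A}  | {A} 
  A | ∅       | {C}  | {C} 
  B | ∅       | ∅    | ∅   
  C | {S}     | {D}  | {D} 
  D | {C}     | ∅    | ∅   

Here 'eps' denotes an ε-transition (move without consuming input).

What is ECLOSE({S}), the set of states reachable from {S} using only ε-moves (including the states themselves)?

Begin with {S}.
ε-move S → A; add A.
ε-move A → C; add C.
ε-move C → D; add D.

{S, A, C, D}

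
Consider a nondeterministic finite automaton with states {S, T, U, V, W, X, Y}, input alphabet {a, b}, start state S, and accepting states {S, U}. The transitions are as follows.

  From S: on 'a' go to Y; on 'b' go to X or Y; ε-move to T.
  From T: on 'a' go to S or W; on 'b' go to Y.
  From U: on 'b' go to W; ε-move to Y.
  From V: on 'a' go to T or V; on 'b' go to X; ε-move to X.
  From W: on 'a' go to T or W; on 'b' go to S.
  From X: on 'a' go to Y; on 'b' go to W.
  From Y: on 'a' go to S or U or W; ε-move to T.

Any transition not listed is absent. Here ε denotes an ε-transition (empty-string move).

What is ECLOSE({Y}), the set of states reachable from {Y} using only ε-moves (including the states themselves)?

Begin with {Y}.
ε-move Y → T; add T.

{T, Y}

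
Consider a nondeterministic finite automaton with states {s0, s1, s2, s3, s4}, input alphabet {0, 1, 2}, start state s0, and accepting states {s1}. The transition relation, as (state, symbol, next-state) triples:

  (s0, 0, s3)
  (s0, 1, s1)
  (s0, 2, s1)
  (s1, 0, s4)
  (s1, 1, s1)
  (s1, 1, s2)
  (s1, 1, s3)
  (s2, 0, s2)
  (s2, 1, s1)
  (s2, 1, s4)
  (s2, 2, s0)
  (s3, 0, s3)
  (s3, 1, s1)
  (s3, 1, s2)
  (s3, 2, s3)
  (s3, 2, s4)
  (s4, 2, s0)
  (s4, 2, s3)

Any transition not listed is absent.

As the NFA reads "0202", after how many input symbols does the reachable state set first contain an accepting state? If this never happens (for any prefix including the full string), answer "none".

none

Start in {s0}.
Read '0': {s0} → {s3}.
Read '2': {s3} → {s3, s4}.
Read '0': {s3, s4} → {s3}.
Read '2': {s3} → {s3, s4}.
No reachable set along the way intersects F.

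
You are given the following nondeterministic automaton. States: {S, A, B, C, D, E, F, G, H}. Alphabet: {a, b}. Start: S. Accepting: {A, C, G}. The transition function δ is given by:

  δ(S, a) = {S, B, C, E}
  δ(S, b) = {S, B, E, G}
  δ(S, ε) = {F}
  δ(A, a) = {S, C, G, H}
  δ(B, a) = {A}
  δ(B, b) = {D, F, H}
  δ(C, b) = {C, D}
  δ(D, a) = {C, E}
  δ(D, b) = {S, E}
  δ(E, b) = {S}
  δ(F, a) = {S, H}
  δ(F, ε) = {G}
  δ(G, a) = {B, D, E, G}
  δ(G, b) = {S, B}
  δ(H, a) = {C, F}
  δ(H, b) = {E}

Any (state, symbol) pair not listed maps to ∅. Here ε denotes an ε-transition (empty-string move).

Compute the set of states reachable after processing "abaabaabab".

{S, B, C, D, E, F, G, H}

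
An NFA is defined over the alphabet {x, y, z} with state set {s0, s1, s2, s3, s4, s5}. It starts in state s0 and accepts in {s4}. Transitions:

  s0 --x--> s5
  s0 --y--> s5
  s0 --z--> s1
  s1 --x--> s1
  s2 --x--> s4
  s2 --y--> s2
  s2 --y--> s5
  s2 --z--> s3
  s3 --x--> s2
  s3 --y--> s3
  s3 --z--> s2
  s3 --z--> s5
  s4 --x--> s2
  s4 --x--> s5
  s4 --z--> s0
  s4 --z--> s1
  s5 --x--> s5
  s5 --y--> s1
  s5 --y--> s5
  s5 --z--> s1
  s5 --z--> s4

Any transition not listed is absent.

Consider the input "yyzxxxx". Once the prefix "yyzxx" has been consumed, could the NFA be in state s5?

Start in {s0}.
Read 'y': {s0} → {s5}.
Read 'y': {s5} → {s1, s5}.
Read 'z': {s1, s5} → {s1, s4}.
Read 'x': {s1, s4} → {s1, s2, s5}.
Read 'x': {s1, s2, s5} → {s1, s4, s5}.
State s5 is in {s1, s4, s5}.

Yes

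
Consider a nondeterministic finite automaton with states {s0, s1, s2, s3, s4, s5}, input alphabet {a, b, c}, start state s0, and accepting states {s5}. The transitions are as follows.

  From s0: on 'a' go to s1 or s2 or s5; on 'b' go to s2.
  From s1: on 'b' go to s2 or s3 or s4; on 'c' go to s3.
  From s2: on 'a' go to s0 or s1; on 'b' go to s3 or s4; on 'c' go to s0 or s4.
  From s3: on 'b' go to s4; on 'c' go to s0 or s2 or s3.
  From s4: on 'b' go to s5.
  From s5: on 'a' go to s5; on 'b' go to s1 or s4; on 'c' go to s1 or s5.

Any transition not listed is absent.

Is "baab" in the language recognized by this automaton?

No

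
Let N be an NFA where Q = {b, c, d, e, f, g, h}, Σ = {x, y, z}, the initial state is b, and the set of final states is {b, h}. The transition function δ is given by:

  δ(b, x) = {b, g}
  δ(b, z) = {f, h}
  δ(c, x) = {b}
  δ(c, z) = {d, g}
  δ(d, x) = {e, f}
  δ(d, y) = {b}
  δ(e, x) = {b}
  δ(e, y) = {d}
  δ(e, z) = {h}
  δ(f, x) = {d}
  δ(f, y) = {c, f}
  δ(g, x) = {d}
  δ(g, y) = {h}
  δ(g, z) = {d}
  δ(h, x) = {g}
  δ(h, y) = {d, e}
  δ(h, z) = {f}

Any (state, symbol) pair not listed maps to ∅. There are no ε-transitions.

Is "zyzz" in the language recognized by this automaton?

Start in {b}.
Read 'z': {b} → {f, h}.
Read 'y': {f, h} → {c, d, e, f}.
Read 'z': {c, d, e, f} → {d, g, h}.
Read 'z': {d, g, h} → {d, f}.
The final set {d, f} contains no accepting state.

No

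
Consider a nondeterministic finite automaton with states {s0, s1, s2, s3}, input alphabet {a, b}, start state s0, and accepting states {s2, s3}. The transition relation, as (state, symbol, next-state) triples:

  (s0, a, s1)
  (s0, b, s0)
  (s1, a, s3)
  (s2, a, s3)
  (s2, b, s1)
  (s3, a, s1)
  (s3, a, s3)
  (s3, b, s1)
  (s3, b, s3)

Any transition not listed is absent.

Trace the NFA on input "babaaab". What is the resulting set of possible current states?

∅

Start in {s0}.
Read 'b': {s0} → {s0}.
Read 'a': {s0} → {s1}.
Read 'b': {s1} → ∅.
The set is empty and remains empty for the remaining 4 symbols.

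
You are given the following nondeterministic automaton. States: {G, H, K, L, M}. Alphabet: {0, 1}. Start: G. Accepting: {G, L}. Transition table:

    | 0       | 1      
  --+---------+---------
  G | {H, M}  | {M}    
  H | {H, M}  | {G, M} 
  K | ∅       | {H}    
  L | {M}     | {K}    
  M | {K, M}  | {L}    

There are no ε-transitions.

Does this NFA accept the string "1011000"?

Start in {G}.
Read '1': G→{M}; now {M}.
Read '0': M→{K, M}; now {K, M}.
Read '1': K→{H}, M→{L}; now {H, L}.
Read '1': H→{G, M}, L→{K}; now {G, K, M}.
Read '0': G→{H, M}, K→∅, M→{K, M}; now {H, K, M}.
Read '0': H→{H, M}, K→∅, M→{K, M}; now {H, K, M}.
Read '0': H→{H, M}, K→∅, M→{K, M}; now {H, K, M}.
The final set {H, K, M} contains no accepting state.

No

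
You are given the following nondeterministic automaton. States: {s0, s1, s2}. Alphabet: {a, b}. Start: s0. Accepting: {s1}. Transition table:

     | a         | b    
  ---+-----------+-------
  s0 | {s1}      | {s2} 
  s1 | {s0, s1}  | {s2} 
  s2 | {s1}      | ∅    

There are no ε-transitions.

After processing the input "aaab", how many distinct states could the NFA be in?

1

Start in {s0}.
Read 'a': {s0} → {s1}.
Read 'a': {s1} → {s0, s1}.
Read 'a': {s0, s1} → {s0, s1}.
Read 'b': {s0, s1} → {s2}.
That set has 1 state.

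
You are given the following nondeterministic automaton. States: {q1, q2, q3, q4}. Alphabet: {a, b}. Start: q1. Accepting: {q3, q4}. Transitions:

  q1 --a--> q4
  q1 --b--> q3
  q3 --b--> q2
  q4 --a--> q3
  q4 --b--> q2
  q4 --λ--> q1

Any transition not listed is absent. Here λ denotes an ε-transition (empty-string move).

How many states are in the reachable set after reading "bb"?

1

Start in {q1}.
Read 'b': {q1} → {q3}.
Read 'b': {q3} → {q2}.
That set has 1 state.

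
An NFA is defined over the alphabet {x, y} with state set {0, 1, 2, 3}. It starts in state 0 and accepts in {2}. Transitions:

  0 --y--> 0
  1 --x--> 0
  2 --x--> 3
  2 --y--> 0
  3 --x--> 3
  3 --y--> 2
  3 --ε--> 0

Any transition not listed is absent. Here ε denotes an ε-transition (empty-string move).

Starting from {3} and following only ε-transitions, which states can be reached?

Begin with {3}.
ε-move 3 → 0; add 0.

{0, 3}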